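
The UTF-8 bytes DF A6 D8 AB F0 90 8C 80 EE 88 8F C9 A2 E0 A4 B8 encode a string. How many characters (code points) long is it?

Byte at offset 0: 0xDF = 11011111 → 2-byte char (#1). Advance 2.
Byte at offset 2: 0xD8 = 11011000 → 2-byte char (#2). Advance 2.
Byte at offset 4: 0xF0 = 11110000 → 4-byte char (#3). Advance 4.
Byte at offset 8: 0xEE = 11101110 → 3-byte char (#4). Advance 3.
Byte at offset 11: 0xC9 = 11001001 → 2-byte char (#5). Advance 2.
Byte at offset 13: 0xE0 = 11100000 → 3-byte char (#6). Advance 3.
Reached end at offset 16 after 6 code points.

6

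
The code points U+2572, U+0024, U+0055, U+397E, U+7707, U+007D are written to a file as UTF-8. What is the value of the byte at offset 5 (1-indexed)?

0x55

1-indexed offset 5 is 0-indexed offset 4.
U+2572 → 3-byte form E2 95 B2 at offsets 0–2.
U+0024 → 1-byte form 24 at offsets 3–3.
U+0055 → 1-byte form 55 at offsets 4–4.
Offset 4 falls in char 3's range; it's byte 1 of 55 = 0x55.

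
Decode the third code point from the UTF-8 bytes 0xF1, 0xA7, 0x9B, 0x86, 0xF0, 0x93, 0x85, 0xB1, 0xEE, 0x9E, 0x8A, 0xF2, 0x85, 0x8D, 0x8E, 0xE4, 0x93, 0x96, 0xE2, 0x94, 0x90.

U+E78A

Offset 0: leading byte 0xF1 = 11110001 → 4-byte char #1 = F1 A7 9B 86.
Offset 4: leading byte 0xF0 = 11110000 → 4-byte char #2 = F0 93 85 B1.
Offset 8: leading byte 0xEE = 11101110 → 3-byte char #3 = EE 9E 8A.
Leading byte 0xEE = 11101110 matches 1110xxxx → 3-byte sequence.
Byte 1: 0xEE = 11101110, payload 1110 (4 bits).
Byte 2: 0x9E = 10011110 (10xxxxxx ✓), payload 011110.
Byte 3: 0x8A = 10001010 (10xxxxxx ✓), payload 001010.
Concatenate: 1110011110001010 = 0xE78A (16 bits → U+E78A).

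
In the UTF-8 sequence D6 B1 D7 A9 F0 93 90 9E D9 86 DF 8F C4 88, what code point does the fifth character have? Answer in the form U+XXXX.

U+07CF

Offset 0: leading byte 0xD6 = 11010110 → 2-byte char #1 = D6 B1.
Offset 2: leading byte 0xD7 = 11010111 → 2-byte char #2 = D7 A9.
Offset 4: leading byte 0xF0 = 11110000 → 4-byte char #3 = F0 93 90 9E.
Offset 8: leading byte 0xD9 = 11011001 → 2-byte char #4 = D9 86.
Offset 10: leading byte 0xDF = 11011111 → 2-byte char #5 = DF 8F.
Leading byte 0xDF = 11011111 matches 110xxxxx → 2-byte sequence.
Byte 1: 0xDF = 11011111, payload 11111 (5 bits).
Byte 2: 0x8F = 10001111 (10xxxxxx ✓), payload 001111.
Concatenate: 11111001111 = 0x7CF (11 bits → U+07CF).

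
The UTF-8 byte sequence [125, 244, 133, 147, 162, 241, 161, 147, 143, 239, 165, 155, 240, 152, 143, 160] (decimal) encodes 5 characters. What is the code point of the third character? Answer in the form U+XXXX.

Offset 0: leading byte 0x7D = 01111101 → 1-byte char #1 = 7D.
Offset 1: leading byte 0xF4 = 11110100 → 4-byte char #2 = F4 85 93 A2.
Offset 5: leading byte 0xF1 = 11110001 → 4-byte char #3 = F1 A1 93 8F.
Leading byte 0xF1 = 11110001 matches 11110xxx → 4-byte sequence.
Byte 1: 0xF1 = 11110001, payload 001 (3 bits).
Byte 2: 0xA1 = 10100001 (10xxxxxx ✓), payload 100001.
Byte 3: 0x93 = 10010011 (10xxxxxx ✓), payload 010011.
Byte 4: 0x8F = 10001111 (10xxxxxx ✓), payload 001111.
Concatenate: 001100001010011001111 = 0x614CF (21 bits → U+614CF).

U+614CF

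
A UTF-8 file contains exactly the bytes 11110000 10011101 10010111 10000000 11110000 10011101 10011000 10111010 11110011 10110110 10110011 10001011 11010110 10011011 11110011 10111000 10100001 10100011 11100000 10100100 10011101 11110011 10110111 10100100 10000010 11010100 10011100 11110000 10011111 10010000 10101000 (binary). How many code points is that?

Byte at offset 0: 0xF0 = 11110000 → 4-byte char (#1). Advance 4.
Byte at offset 4: 0xF0 = 11110000 → 4-byte char (#2). Advance 4.
Byte at offset 8: 0xF3 = 11110011 → 4-byte char (#3). Advance 4.
Byte at offset 12: 0xD6 = 11010110 → 2-byte char (#4). Advance 2.
Byte at offset 14: 0xF3 = 11110011 → 4-byte char (#5). Advance 4.
Byte at offset 18: 0xE0 = 11100000 → 3-byte char (#6). Advance 3.
Byte at offset 21: 0xF3 = 11110011 → 4-byte char (#7). Advance 4.
Byte at offset 25: 0xD4 = 11010100 → 2-byte char (#8). Advance 2.
Byte at offset 27: 0xF0 = 11110000 → 4-byte char (#9). Advance 4.
Reached end at offset 31 after 9 code points.

9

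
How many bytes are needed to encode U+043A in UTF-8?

2

U+043A = 0x43A. UTF-8 uses 1 byte below 0x80, 2 below 0x800, 3 below 0x10000, 4 up to 0x10FFFF. 0x43A is in U+0080–U+07FF → 2 bytes.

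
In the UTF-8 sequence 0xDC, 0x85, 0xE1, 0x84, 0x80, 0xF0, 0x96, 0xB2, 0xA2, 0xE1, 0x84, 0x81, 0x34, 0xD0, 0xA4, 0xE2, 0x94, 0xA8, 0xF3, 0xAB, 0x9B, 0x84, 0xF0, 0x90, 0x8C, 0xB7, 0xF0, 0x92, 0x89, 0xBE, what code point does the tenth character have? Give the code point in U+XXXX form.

Offset 0: leading byte 0xDC = 11011100 → 2-byte char #1 = DC 85.
Offset 2: leading byte 0xE1 = 11100001 → 3-byte char #2 = E1 84 80.
Offset 5: leading byte 0xF0 = 11110000 → 4-byte char #3 = F0 96 B2 A2.
Offset 9: leading byte 0xE1 = 11100001 → 3-byte char #4 = E1 84 81.
Offset 12: leading byte 0x34 = 00110100 → 1-byte char #5 = 34.
Offset 13: leading byte 0xD0 = 11010000 → 2-byte char #6 = D0 A4.
Offset 15: leading byte 0xE2 = 11100010 → 3-byte char #7 = E2 94 A8.
Offset 18: leading byte 0xF3 = 11110011 → 4-byte char #8 = F3 AB 9B 84.
Offset 22: leading byte 0xF0 = 11110000 → 4-byte char #9 = F0 90 8C B7.
Offset 26: leading byte 0xF0 = 11110000 → 4-byte char #10 = F0 92 89 BE.
Leading byte 0xF0 = 11110000 matches 11110xxx → 4-byte sequence.
Byte 1: 0xF0 = 11110000, payload 000 (3 bits).
Byte 2: 0x92 = 10010010 (10xxxxxx ✓), payload 010010.
Byte 3: 0x89 = 10001001 (10xxxxxx ✓), payload 001001.
Byte 4: 0xBE = 10111110 (10xxxxxx ✓), payload 111110.
Concatenate: 000010010001001111110 = 0x1227E (21 bits → U+1227E).

U+1227E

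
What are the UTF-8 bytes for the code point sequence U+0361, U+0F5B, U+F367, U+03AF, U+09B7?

U+0361: 2-byte form → CD A1.
U+0F5B: 3-byte form → E0 BD 9B.
U+F367: 3-byte form → EF 8D A7.
U+03AF: 2-byte form → CE AF.
U+09B7: 3-byte form → E0 A6 B7.
Concatenated (13 bytes): CD A1 E0 BD 9B EF 8D A7 CE AF E0 A6 B7.

CD A1 E0 BD 9B EF 8D A7 CE AF E0 A6 B7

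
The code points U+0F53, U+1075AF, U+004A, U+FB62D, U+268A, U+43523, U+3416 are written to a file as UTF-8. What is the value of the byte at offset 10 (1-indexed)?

1-indexed offset 10 is 0-indexed offset 9.
U+0F53 → 3-byte form E0 BD 93 at offsets 0–2.
U+1075AF → 4-byte form F4 87 96 AF at offsets 3–6.
U+004A → 1-byte form 4A at offsets 7–7.
U+FB62D → 4-byte form F3 BB 98 AD at offsets 8–11.
Offset 9 falls in char 4's range; it's byte 2 of F3 BB 98 AD = 0xBB.

0xBB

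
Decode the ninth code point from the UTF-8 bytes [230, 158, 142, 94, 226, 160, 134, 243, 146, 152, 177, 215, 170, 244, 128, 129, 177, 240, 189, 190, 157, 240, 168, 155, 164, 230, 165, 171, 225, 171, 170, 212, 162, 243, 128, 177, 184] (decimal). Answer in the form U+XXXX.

U+696B

Offset 0: leading byte 0xE6 = 11100110 → 3-byte char #1 = E6 9E 8E.
Offset 3: leading byte 0x5E = 01011110 → 1-byte char #2 = 5E.
Offset 4: leading byte 0xE2 = 11100010 → 3-byte char #3 = E2 A0 86.
Offset 7: leading byte 0xF3 = 11110011 → 4-byte char #4 = F3 92 98 B1.
Offset 11: leading byte 0xD7 = 11010111 → 2-byte char #5 = D7 AA.
Offset 13: leading byte 0xF4 = 11110100 → 4-byte char #6 = F4 80 81 B1.
Offset 17: leading byte 0xF0 = 11110000 → 4-byte char #7 = F0 BD BE 9D.
Offset 21: leading byte 0xF0 = 11110000 → 4-byte char #8 = F0 A8 9B A4.
Offset 25: leading byte 0xE6 = 11100110 → 3-byte char #9 = E6 A5 AB.
Leading byte 0xE6 = 11100110 matches 1110xxxx → 3-byte sequence.
Byte 1: 0xE6 = 11100110, payload 0110 (4 bits).
Byte 2: 0xA5 = 10100101 (10xxxxxx ✓), payload 100101.
Byte 3: 0xAB = 10101011 (10xxxxxx ✓), payload 101011.
Concatenate: 0110100101101011 = 0x696B (16 bits → U+696B).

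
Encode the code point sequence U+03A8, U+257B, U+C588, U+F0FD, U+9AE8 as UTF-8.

U+03A8: 2-byte form → CE A8.
U+257B: 3-byte form → E2 95 BB.
U+C588: 3-byte form → EC 96 88.
U+F0FD: 3-byte form → EF 83 BD.
U+9AE8: 3-byte form → E9 AB A8.
Concatenated (14 bytes): CE A8 E2 95 BB EC 96 88 EF 83 BD E9 AB A8.

CE A8 E2 95 BB EC 96 88 EF 83 BD E9 AB A8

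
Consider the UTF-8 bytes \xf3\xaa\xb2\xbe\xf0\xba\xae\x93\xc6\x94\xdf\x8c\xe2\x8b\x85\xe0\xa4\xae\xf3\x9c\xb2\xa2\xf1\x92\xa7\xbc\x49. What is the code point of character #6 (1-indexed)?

Offset 0: leading byte 0xF3 = 11110011 → 4-byte char #1 = F3 AA B2 BE.
Offset 4: leading byte 0xF0 = 11110000 → 4-byte char #2 = F0 BA AE 93.
Offset 8: leading byte 0xC6 = 11000110 → 2-byte char #3 = C6 94.
Offset 10: leading byte 0xDF = 11011111 → 2-byte char #4 = DF 8C.
Offset 12: leading byte 0xE2 = 11100010 → 3-byte char #5 = E2 8B 85.
Offset 15: leading byte 0xE0 = 11100000 → 3-byte char #6 = E0 A4 AE.
Leading byte 0xE0 = 11100000 matches 1110xxxx → 3-byte sequence.
Byte 1: 0xE0 = 11100000, payload 0000 (4 bits).
Byte 2: 0xA4 = 10100100 (10xxxxxx ✓), payload 100100.
Byte 3: 0xAE = 10101110 (10xxxxxx ✓), payload 101110.
Concatenate: 0000100100101110 = 0x92E (16 bits → U+092E).

U+092E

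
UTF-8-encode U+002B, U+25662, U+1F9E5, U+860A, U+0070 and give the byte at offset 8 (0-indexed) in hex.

0xA5

U+002B → 1-byte form 2B at offsets 0–0.
U+25662 → 4-byte form F0 A5 99 A2 at offsets 1–4.
U+1F9E5 → 4-byte form F0 9F A7 A5 at offsets 5–8.
Offset 8 falls in char 3's range; it's byte 4 of F0 9F A7 A5 = 0xA5.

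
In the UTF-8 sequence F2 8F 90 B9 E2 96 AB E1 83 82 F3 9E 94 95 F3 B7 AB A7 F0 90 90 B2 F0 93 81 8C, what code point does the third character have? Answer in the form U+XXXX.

Offset 0: leading byte 0xF2 = 11110010 → 4-byte char #1 = F2 8F 90 B9.
Offset 4: leading byte 0xE2 = 11100010 → 3-byte char #2 = E2 96 AB.
Offset 7: leading byte 0xE1 = 11100001 → 3-byte char #3 = E1 83 82.
Leading byte 0xE1 = 11100001 matches 1110xxxx → 3-byte sequence.
Byte 1: 0xE1 = 11100001, payload 0001 (4 bits).
Byte 2: 0x83 = 10000011 (10xxxxxx ✓), payload 000011.
Byte 3: 0x82 = 10000010 (10xxxxxx ✓), payload 000010.
Concatenate: 0001000011000010 = 0x10C2 (16 bits → U+10C2).

U+10C2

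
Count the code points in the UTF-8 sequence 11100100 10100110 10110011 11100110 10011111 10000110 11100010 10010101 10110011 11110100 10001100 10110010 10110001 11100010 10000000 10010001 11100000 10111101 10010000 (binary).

Byte at offset 0: 0xE4 = 11100100 → 3-byte char (#1). Advance 3.
Byte at offset 3: 0xE6 = 11100110 → 3-byte char (#2). Advance 3.
Byte at offset 6: 0xE2 = 11100010 → 3-byte char (#3). Advance 3.
Byte at offset 9: 0xF4 = 11110100 → 4-byte char (#4). Advance 4.
Byte at offset 13: 0xE2 = 11100010 → 3-byte char (#5). Advance 3.
Byte at offset 16: 0xE0 = 11100000 → 3-byte char (#6). Advance 3.
Reached end at offset 19 after 6 code points.

6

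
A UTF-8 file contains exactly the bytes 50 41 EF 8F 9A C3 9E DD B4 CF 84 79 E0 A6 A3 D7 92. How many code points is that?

9

Byte at offset 0: 0x50 = 01010000 → 1-byte char (#1). Advance 1.
Byte at offset 1: 0x41 = 01000001 → 1-byte char (#2). Advance 1.
Byte at offset 2: 0xEF = 11101111 → 3-byte char (#3). Advance 3.
Byte at offset 5: 0xC3 = 11000011 → 2-byte char (#4). Advance 2.
Byte at offset 7: 0xDD = 11011101 → 2-byte char (#5). Advance 2.
Byte at offset 9: 0xCF = 11001111 → 2-byte char (#6). Advance 2.
Byte at offset 11: 0x79 = 01111001 → 1-byte char (#7). Advance 1.
Byte at offset 12: 0xE0 = 11100000 → 3-byte char (#8). Advance 3.
Byte at offset 15: 0xD7 = 11010111 → 2-byte char (#9). Advance 2.
Reached end at offset 17 after 9 code points.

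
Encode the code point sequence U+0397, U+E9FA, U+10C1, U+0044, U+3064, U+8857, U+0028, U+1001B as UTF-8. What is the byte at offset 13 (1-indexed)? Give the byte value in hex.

1-indexed offset 13 is 0-indexed offset 12.
U+0397 → 2-byte form CE 97 at offsets 0–1.
U+E9FA → 3-byte form EE A7 BA at offsets 2–4.
U+10C1 → 3-byte form E1 83 81 at offsets 5–7.
U+0044 → 1-byte form 44 at offsets 8–8.
U+3064 → 3-byte form E3 81 A4 at offsets 9–11.
U+8857 → 3-byte form E8 A1 97 at offsets 12–14.
Offset 12 falls in char 6's range; it's byte 1 of E8 A1 97 = 0xE8.

0xE8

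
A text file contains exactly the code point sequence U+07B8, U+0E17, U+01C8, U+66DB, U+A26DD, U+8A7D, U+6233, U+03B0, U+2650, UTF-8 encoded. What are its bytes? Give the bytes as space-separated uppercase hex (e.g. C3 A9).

DE B8 E0 B8 97 C7 88 E6 9B 9B F2 A2 9B 9D E8 A9 BD E6 88 B3 CE B0 E2 99 90

U+07B8: 2-byte form → DE B8.
U+0E17: 3-byte form → E0 B8 97.
U+01C8: 2-byte form → C7 88.
U+66DB: 3-byte form → E6 9B 9B.
U+A26DD: 4-byte form → F2 A2 9B 9D.
U+8A7D: 3-byte form → E8 A9 BD.
U+6233: 3-byte form → E6 88 B3.
U+03B0: 2-byte form → CE B0.
U+2650: 3-byte form → E2 99 90.
Concatenated (25 bytes): DE B8 E0 B8 97 C7 88 E6 9B 9B F2 A2 9B 9D E8 A9 BD E6 88 B3 CE B0 E2 99 90.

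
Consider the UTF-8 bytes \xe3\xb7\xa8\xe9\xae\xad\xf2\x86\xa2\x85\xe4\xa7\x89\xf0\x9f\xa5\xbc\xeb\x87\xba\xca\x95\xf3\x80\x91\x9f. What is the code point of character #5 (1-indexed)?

Offset 0: leading byte 0xE3 = 11100011 → 3-byte char #1 = E3 B7 A8.
Offset 3: leading byte 0xE9 = 11101001 → 3-byte char #2 = E9 AE AD.
Offset 6: leading byte 0xF2 = 11110010 → 4-byte char #3 = F2 86 A2 85.
Offset 10: leading byte 0xE4 = 11100100 → 3-byte char #4 = E4 A7 89.
Offset 13: leading byte 0xF0 = 11110000 → 4-byte char #5 = F0 9F A5 BC.
Leading byte 0xF0 = 11110000 matches 11110xxx → 4-byte sequence.
Byte 1: 0xF0 = 11110000, payload 000 (3 bits).
Byte 2: 0x9F = 10011111 (10xxxxxx ✓), payload 011111.
Byte 3: 0xA5 = 10100101 (10xxxxxx ✓), payload 100101.
Byte 4: 0xBC = 10111100 (10xxxxxx ✓), payload 111100.
Concatenate: 000011111100101111100 = 0x1F97C (21 bits → U+1F97C).

U+1F97C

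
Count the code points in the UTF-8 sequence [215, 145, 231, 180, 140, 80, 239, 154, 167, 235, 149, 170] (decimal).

Byte at offset 0: 0xD7 = 11010111 → 2-byte char (#1). Advance 2.
Byte at offset 2: 0xE7 = 11100111 → 3-byte char (#2). Advance 3.
Byte at offset 5: 0x50 = 01010000 → 1-byte char (#3). Advance 1.
Byte at offset 6: 0xEF = 11101111 → 3-byte char (#4). Advance 3.
Byte at offset 9: 0xEB = 11101011 → 3-byte char (#5). Advance 3.
Reached end at offset 12 after 5 code points.

5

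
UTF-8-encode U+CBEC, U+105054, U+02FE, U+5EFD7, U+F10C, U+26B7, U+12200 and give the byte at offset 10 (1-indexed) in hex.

1-indexed offset 10 is 0-indexed offset 9.
U+CBEC → 3-byte form EC AF AC at offsets 0–2.
U+105054 → 4-byte form F4 85 81 94 at offsets 3–6.
U+02FE → 2-byte form CB BE at offsets 7–8.
U+5EFD7 → 4-byte form F1 9E BF 97 at offsets 9–12.
Offset 9 falls in char 4's range; it's byte 1 of F1 9E BF 97 = 0xF1.

0xF1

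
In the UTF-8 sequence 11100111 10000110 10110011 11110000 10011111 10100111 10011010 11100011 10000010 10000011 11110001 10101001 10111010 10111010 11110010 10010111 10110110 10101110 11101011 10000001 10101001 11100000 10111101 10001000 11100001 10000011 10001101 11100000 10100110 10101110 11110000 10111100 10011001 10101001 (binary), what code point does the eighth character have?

U+10CD

Offset 0: leading byte 0xE7 = 11100111 → 3-byte char #1 = E7 86 B3.
Offset 3: leading byte 0xF0 = 11110000 → 4-byte char #2 = F0 9F A7 9A.
Offset 7: leading byte 0xE3 = 11100011 → 3-byte char #3 = E3 82 83.
Offset 10: leading byte 0xF1 = 11110001 → 4-byte char #4 = F1 A9 BA BA.
Offset 14: leading byte 0xF2 = 11110010 → 4-byte char #5 = F2 97 B6 AE.
Offset 18: leading byte 0xEB = 11101011 → 3-byte char #6 = EB 81 A9.
Offset 21: leading byte 0xE0 = 11100000 → 3-byte char #7 = E0 BD 88.
Offset 24: leading byte 0xE1 = 11100001 → 3-byte char #8 = E1 83 8D.
Leading byte 0xE1 = 11100001 matches 1110xxxx → 3-byte sequence.
Byte 1: 0xE1 = 11100001, payload 0001 (4 bits).
Byte 2: 0x83 = 10000011 (10xxxxxx ✓), payload 000011.
Byte 3: 0x8D = 10001101 (10xxxxxx ✓), payload 001101.
Concatenate: 0001000011001101 = 0x10CD (16 bits → U+10CD).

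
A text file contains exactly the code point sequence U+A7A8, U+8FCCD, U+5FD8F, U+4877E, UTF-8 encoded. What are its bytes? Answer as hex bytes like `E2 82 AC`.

EA 9E A8 F2 8F B3 8D F1 9F B6 8F F1 88 9D BE

U+A7A8: 3-byte form → EA 9E A8.
U+8FCCD: 4-byte form → F2 8F B3 8D.
U+5FD8F: 4-byte form → F1 9F B6 8F.
U+4877E: 4-byte form → F1 88 9D BE.
Concatenated (15 bytes): EA 9E A8 F2 8F B3 8D F1 9F B6 8F F1 88 9D BE.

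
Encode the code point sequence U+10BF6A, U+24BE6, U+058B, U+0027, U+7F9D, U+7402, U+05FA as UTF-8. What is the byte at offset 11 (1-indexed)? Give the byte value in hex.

0x27

1-indexed offset 11 is 0-indexed offset 10.
U+10BF6A → 4-byte form F4 8B BD AA at offsets 0–3.
U+24BE6 → 4-byte form F0 A4 AF A6 at offsets 4–7.
U+058B → 2-byte form D6 8B at offsets 8–9.
U+0027 → 1-byte form 27 at offsets 10–10.
Offset 10 falls in char 4's range; it's byte 1 of 27 = 0x27.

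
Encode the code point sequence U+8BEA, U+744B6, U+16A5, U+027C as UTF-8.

E8 AF AA F1 B4 92 B6 E1 9A A5 C9 BC

U+8BEA: 3-byte form → E8 AF AA.
U+744B6: 4-byte form → F1 B4 92 B6.
U+16A5: 3-byte form → E1 9A A5.
U+027C: 2-byte form → C9 BC.
Concatenated (12 bytes): E8 AF AA F1 B4 92 B6 E1 9A A5 C9 BC.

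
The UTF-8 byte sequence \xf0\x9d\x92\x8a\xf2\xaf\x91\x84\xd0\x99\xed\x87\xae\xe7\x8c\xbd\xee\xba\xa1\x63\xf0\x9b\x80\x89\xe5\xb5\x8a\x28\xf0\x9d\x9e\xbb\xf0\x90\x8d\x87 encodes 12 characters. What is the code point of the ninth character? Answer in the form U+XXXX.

Offset 0: leading byte 0xF0 = 11110000 → 4-byte char #1 = F0 9D 92 8A.
Offset 4: leading byte 0xF2 = 11110010 → 4-byte char #2 = F2 AF 91 84.
Offset 8: leading byte 0xD0 = 11010000 → 2-byte char #3 = D0 99.
Offset 10: leading byte 0xED = 11101101 → 3-byte char #4 = ED 87 AE.
Offset 13: leading byte 0xE7 = 11100111 → 3-byte char #5 = E7 8C BD.
Offset 16: leading byte 0xEE = 11101110 → 3-byte char #6 = EE BA A1.
Offset 19: leading byte 0x63 = 01100011 → 1-byte char #7 = 63.
Offset 20: leading byte 0xF0 = 11110000 → 4-byte char #8 = F0 9B 80 89.
Offset 24: leading byte 0xE5 = 11100101 → 3-byte char #9 = E5 B5 8A.
Leading byte 0xE5 = 11100101 matches 1110xxxx → 3-byte sequence.
Byte 1: 0xE5 = 11100101, payload 0101 (4 bits).
Byte 2: 0xB5 = 10110101 (10xxxxxx ✓), payload 110101.
Byte 3: 0x8A = 10001010 (10xxxxxx ✓), payload 001010.
Concatenate: 0101110101001010 = 0x5D4A (16 bits → U+5D4A).

U+5D4A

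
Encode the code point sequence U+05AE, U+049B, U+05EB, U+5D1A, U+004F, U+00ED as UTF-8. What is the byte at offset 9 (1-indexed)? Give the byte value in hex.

0x9A

1-indexed offset 9 is 0-indexed offset 8.
U+05AE → 2-byte form D6 AE at offsets 0–1.
U+049B → 2-byte form D2 9B at offsets 2–3.
U+05EB → 2-byte form D7 AB at offsets 4–5.
U+5D1A → 3-byte form E5 B4 9A at offsets 6–8.
Offset 8 falls in char 4's range; it's byte 3 of E5 B4 9A = 0x9A.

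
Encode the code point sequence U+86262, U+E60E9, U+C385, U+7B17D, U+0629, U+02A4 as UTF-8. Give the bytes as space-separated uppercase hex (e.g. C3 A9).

U+86262: 4-byte form → F2 86 89 A2.
U+E60E9: 4-byte form → F3 A6 83 A9.
U+C385: 3-byte form → EC 8E 85.
U+7B17D: 4-byte form → F1 BB 85 BD.
U+0629: 2-byte form → D8 A9.
U+02A4: 2-byte form → CA A4.
Concatenated (19 bytes): F2 86 89 A2 F3 A6 83 A9 EC 8E 85 F1 BB 85 BD D8 A9 CA A4.

F2 86 89 A2 F3 A6 83 A9 EC 8E 85 F1 BB 85 BD D8 A9 CA A4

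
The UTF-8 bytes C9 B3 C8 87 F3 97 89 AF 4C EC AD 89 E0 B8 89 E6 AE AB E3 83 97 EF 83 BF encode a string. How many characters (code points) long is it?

Byte at offset 0: 0xC9 = 11001001 → 2-byte char (#1). Advance 2.
Byte at offset 2: 0xC8 = 11001000 → 2-byte char (#2). Advance 2.
Byte at offset 4: 0xF3 = 11110011 → 4-byte char (#3). Advance 4.
Byte at offset 8: 0x4C = 01001100 → 1-byte char (#4). Advance 1.
Byte at offset 9: 0xEC = 11101100 → 3-byte char (#5). Advance 3.
Byte at offset 12: 0xE0 = 11100000 → 3-byte char (#6). Advance 3.
Byte at offset 15: 0xE6 = 11100110 → 3-byte char (#7). Advance 3.
Byte at offset 18: 0xE3 = 11100011 → 3-byte char (#8). Advance 3.
Byte at offset 21: 0xEF = 11101111 → 3-byte char (#9). Advance 3.
Reached end at offset 24 after 9 code points.

9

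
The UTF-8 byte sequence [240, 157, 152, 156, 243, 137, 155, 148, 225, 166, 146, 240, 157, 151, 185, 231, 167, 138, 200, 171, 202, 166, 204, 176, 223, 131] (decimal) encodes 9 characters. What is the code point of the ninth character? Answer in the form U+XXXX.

U+07C3

Offset 0: leading byte 0xF0 = 11110000 → 4-byte char #1 = F0 9D 98 9C.
Offset 4: leading byte 0xF3 = 11110011 → 4-byte char #2 = F3 89 9B 94.
Offset 8: leading byte 0xE1 = 11100001 → 3-byte char #3 = E1 A6 92.
Offset 11: leading byte 0xF0 = 11110000 → 4-byte char #4 = F0 9D 97 B9.
Offset 15: leading byte 0xE7 = 11100111 → 3-byte char #5 = E7 A7 8A.
Offset 18: leading byte 0xC8 = 11001000 → 2-byte char #6 = C8 AB.
Offset 20: leading byte 0xCA = 11001010 → 2-byte char #7 = CA A6.
Offset 22: leading byte 0xCC = 11001100 → 2-byte char #8 = CC B0.
Offset 24: leading byte 0xDF = 11011111 → 2-byte char #9 = DF 83.
Leading byte 0xDF = 11011111 matches 110xxxxx → 2-byte sequence.
Byte 1: 0xDF = 11011111, payload 11111 (5 bits).
Byte 2: 0x83 = 10000011 (10xxxxxx ✓), payload 000011.
Concatenate: 11111000011 = 0x7C3 (11 bits → U+07C3).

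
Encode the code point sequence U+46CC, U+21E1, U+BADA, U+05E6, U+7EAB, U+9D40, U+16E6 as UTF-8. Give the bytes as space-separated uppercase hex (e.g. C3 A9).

U+46CC: 3-byte form → E4 9B 8C.
U+21E1: 3-byte form → E2 87 A1.
U+BADA: 3-byte form → EB AB 9A.
U+05E6: 2-byte form → D7 A6.
U+7EAB: 3-byte form → E7 BA AB.
U+9D40: 3-byte form → E9 B5 80.
U+16E6: 3-byte form → E1 9B A6.
Concatenated (20 bytes): E4 9B 8C E2 87 A1 EB AB 9A D7 A6 E7 BA AB E9 B5 80 E1 9B A6.

E4 9B 8C E2 87 A1 EB AB 9A D7 A6 E7 BA AB E9 B5 80 E1 9B A6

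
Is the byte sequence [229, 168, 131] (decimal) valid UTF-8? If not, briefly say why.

Leading byte 0xE5 = 11100101 → 3-byte form.
Continuation bytes 0xA8=10101000, 0x83=10000011 all match 10xxxxxx.
Decoded value 0x5A03 is ≥ 0x800 (shortest form) and not a surrogate.

valid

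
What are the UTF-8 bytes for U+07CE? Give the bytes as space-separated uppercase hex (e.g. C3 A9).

U+07CE = 0x7CE = 1998 decimal. In range U+0080–U+07FF → 2-byte form: 110xxxxx 10xxxxxx.
Binary (11 bits): 11111001110.
Split 5+6: 11111 | 001110.
Byte 1: 11011111 = 0xDF.
Byte 2: 10001110 = 0x8E.

DF 8E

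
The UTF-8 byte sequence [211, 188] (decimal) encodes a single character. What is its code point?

U+04FC

Leading byte 0xD3 = 11010011 matches 110xxxxx → 2-byte sequence.
Byte 1: 0xD3 = 11010011, payload 10011 (5 bits).
Byte 2: 0xBC = 10111100 (10xxxxxx ✓), payload 111100.
Concatenate: 10011111100 = 0x4FC (11 bits → U+04FC).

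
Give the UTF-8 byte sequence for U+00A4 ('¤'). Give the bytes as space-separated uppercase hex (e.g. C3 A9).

C2 A4

U+00A4 = 0xA4 = 164 decimal. In range U+0080–U+07FF → 2-byte form: 110xxxxx 10xxxxxx.
Binary (11 bits): 00010100100.
Split 5+6: 00010 | 100100.
Byte 1: 11000010 = 0xC2.
Byte 2: 10100100 = 0xA4.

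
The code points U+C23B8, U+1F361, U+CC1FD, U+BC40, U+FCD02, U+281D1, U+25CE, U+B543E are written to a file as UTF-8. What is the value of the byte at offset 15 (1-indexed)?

1-indexed offset 15 is 0-indexed offset 14.
U+C23B8 → 4-byte form F3 82 8E B8 at offsets 0–3.
U+1F361 → 4-byte form F0 9F 8D A1 at offsets 4–7.
U+CC1FD → 4-byte form F3 8C 87 BD at offsets 8–11.
U+BC40 → 3-byte form EB B1 80 at offsets 12–14.
Offset 14 falls in char 4's range; it's byte 3 of EB B1 80 = 0x80.

0x80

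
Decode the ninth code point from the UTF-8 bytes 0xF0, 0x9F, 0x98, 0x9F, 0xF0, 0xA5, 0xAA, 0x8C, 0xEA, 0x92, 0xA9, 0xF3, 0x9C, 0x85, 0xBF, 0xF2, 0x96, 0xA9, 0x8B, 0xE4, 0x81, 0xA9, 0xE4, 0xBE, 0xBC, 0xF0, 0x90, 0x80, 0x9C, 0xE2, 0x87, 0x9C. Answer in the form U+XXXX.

U+21DC

Offset 0: leading byte 0xF0 = 11110000 → 4-byte char #1 = F0 9F 98 9F.
Offset 4: leading byte 0xF0 = 11110000 → 4-byte char #2 = F0 A5 AA 8C.
Offset 8: leading byte 0xEA = 11101010 → 3-byte char #3 = EA 92 A9.
Offset 11: leading byte 0xF3 = 11110011 → 4-byte char #4 = F3 9C 85 BF.
Offset 15: leading byte 0xF2 = 11110010 → 4-byte char #5 = F2 96 A9 8B.
Offset 19: leading byte 0xE4 = 11100100 → 3-byte char #6 = E4 81 A9.
Offset 22: leading byte 0xE4 = 11100100 → 3-byte char #7 = E4 BE BC.
Offset 25: leading byte 0xF0 = 11110000 → 4-byte char #8 = F0 90 80 9C.
Offset 29: leading byte 0xE2 = 11100010 → 3-byte char #9 = E2 87 9C.
Leading byte 0xE2 = 11100010 matches 1110xxxx → 3-byte sequence.
Byte 1: 0xE2 = 11100010, payload 0010 (4 bits).
Byte 2: 0x87 = 10000111 (10xxxxxx ✓), payload 000111.
Byte 3: 0x9C = 10011100 (10xxxxxx ✓), payload 011100.
Concatenate: 0010000111011100 = 0x21DC (16 bits → U+21DC).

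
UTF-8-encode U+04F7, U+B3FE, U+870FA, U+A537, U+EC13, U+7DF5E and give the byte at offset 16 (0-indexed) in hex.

U+04F7 → 2-byte form D3 B7 at offsets 0–1.
U+B3FE → 3-byte form EB 8F BE at offsets 2–4.
U+870FA → 4-byte form F2 87 83 BA at offsets 5–8.
U+A537 → 3-byte form EA 94 B7 at offsets 9–11.
U+EC13 → 3-byte form EE B0 93 at offsets 12–14.
U+7DF5E → 4-byte form F1 BD BD 9E at offsets 15–18.
Offset 16 falls in char 6's range; it's byte 2 of F1 BD BD 9E = 0xBD.

0xBD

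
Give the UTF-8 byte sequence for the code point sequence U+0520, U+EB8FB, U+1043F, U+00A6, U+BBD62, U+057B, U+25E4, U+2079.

U+0520: 2-byte form → D4 A0.
U+EB8FB: 4-byte form → F3 AB A3 BB.
U+1043F: 4-byte form → F0 90 90 BF.
U+00A6: 2-byte form → C2 A6.
U+BBD62: 4-byte form → F2 BB B5 A2.
U+057B: 2-byte form → D5 BB.
U+25E4: 3-byte form → E2 97 A4.
U+2079: 3-byte form → E2 81 B9.
Concatenated (24 bytes): D4 A0 F3 AB A3 BB F0 90 90 BF C2 A6 F2 BB B5 A2 D5 BB E2 97 A4 E2 81 B9.

D4 A0 F3 AB A3 BB F0 90 90 BF C2 A6 F2 BB B5 A2 D5 BB E2 97 A4 E2 81 B9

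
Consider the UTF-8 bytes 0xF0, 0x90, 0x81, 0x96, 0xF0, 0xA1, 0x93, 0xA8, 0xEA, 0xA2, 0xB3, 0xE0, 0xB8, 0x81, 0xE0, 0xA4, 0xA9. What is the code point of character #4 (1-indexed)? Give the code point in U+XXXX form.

U+0E01

Offset 0: leading byte 0xF0 = 11110000 → 4-byte char #1 = F0 90 81 96.
Offset 4: leading byte 0xF0 = 11110000 → 4-byte char #2 = F0 A1 93 A8.
Offset 8: leading byte 0xEA = 11101010 → 3-byte char #3 = EA A2 B3.
Offset 11: leading byte 0xE0 = 11100000 → 3-byte char #4 = E0 B8 81.
Leading byte 0xE0 = 11100000 matches 1110xxxx → 3-byte sequence.
Byte 1: 0xE0 = 11100000, payload 0000 (4 bits).
Byte 2: 0xB8 = 10111000 (10xxxxxx ✓), payload 111000.
Byte 3: 0x81 = 10000001 (10xxxxxx ✓), payload 000001.
Concatenate: 0000111000000001 = 0xE01 (16 bits → U+0E01).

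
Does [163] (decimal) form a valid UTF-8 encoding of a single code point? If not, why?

invalid (continuation byte with no leading byte)

Byte 0xA3 = 10100011 has the form 10xxxxxx — a continuation byte — but there is no preceding leading byte.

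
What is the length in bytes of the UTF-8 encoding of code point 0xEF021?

U+EF021 = 0xEF021. UTF-8 uses 1 byte below 0x80, 2 below 0x800, 3 below 0x10000, 4 up to 0x10FFFF. 0xEF021 is in U+10000–U+10FFFF → 4 bytes.

4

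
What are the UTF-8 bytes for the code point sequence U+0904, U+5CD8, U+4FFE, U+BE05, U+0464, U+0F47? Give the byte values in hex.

E0 A4 84 E5 B3 98 E4 BF BE EB B8 85 D1 A4 E0 BD 87

U+0904: 3-byte form → E0 A4 84.
U+5CD8: 3-byte form → E5 B3 98.
U+4FFE: 3-byte form → E4 BF BE.
U+BE05: 3-byte form → EB B8 85.
U+0464: 2-byte form → D1 A4.
U+0F47: 3-byte form → E0 BD 87.
Concatenated (17 bytes): E0 A4 84 E5 B3 98 E4 BF BE EB B8 85 D1 A4 E0 BD 87.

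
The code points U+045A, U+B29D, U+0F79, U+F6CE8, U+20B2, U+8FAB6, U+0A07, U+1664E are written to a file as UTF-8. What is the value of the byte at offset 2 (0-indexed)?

U+045A → 2-byte form D1 9A at offsets 0–1.
U+B29D → 3-byte form EB 8A 9D at offsets 2–4.
Offset 2 falls in char 2's range; it's byte 1 of EB 8A 9D = 0xEB.

0xEB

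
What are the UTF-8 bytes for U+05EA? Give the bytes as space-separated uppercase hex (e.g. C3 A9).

U+05EA = 0x5EA = 1514 decimal. In range U+0080–U+07FF → 2-byte form: 110xxxxx 10xxxxxx.
Binary (11 bits): 10111101010.
Split 5+6: 10111 | 101010.
Byte 1: 11010111 = 0xD7.
Byte 2: 10101010 = 0xAA.

D7 AA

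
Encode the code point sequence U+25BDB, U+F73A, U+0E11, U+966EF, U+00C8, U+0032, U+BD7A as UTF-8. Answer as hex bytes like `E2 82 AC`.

F0 A5 AF 9B EF 9C BA E0 B8 91 F2 96 9B AF C3 88 32 EB B5 BA

U+25BDB: 4-byte form → F0 A5 AF 9B.
U+F73A: 3-byte form → EF 9C BA.
U+0E11: 3-byte form → E0 B8 91.
U+966EF: 4-byte form → F2 96 9B AF.
U+00C8: 2-byte form → C3 88.
U+0032: 1-byte form → 32.
U+BD7A: 3-byte form → EB B5 BA.
Concatenated (20 bytes): F0 A5 AF 9B EF 9C BA E0 B8 91 F2 96 9B AF C3 88 32 EB B5 BA.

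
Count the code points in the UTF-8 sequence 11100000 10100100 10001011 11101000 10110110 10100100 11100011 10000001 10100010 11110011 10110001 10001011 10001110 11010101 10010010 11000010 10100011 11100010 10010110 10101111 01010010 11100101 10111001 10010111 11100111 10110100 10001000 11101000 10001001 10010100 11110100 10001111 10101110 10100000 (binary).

Byte at offset 0: 0xE0 = 11100000 → 3-byte char (#1). Advance 3.
Byte at offset 3: 0xE8 = 11101000 → 3-byte char (#2). Advance 3.
Byte at offset 6: 0xE3 = 11100011 → 3-byte char (#3). Advance 3.
Byte at offset 9: 0xF3 = 11110011 → 4-byte char (#4). Advance 4.
Byte at offset 13: 0xD5 = 11010101 → 2-byte char (#5). Advance 2.
Byte at offset 15: 0xC2 = 11000010 → 2-byte char (#6). Advance 2.
Byte at offset 17: 0xE2 = 11100010 → 3-byte char (#7). Advance 3.
Byte at offset 20: 0x52 = 01010010 → 1-byte char (#8). Advance 1.
Byte at offset 21: 0xE5 = 11100101 → 3-byte char (#9). Advance 3.
Byte at offset 24: 0xE7 = 11100111 → 3-byte char (#10). Advance 3.
Byte at offset 27: 0xE8 = 11101000 → 3-byte char (#11). Advance 3.
Byte at offset 30: 0xF4 = 11110100 → 4-byte char (#12). Advance 4.
Reached end at offset 34 after 12 code points.

12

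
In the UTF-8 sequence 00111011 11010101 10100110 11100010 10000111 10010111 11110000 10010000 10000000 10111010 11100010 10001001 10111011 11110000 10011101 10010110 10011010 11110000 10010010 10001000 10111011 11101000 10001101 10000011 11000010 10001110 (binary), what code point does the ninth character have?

U+008E

Offset 0: leading byte 0x3B = 00111011 → 1-byte char #1 = 3B.
Offset 1: leading byte 0xD5 = 11010101 → 2-byte char #2 = D5 A6.
Offset 3: leading byte 0xE2 = 11100010 → 3-byte char #3 = E2 87 97.
Offset 6: leading byte 0xF0 = 11110000 → 4-byte char #4 = F0 90 80 BA.
Offset 10: leading byte 0xE2 = 11100010 → 3-byte char #5 = E2 89 BB.
Offset 13: leading byte 0xF0 = 11110000 → 4-byte char #6 = F0 9D 96 9A.
Offset 17: leading byte 0xF0 = 11110000 → 4-byte char #7 = F0 92 88 BB.
Offset 21: leading byte 0xE8 = 11101000 → 3-byte char #8 = E8 8D 83.
Offset 24: leading byte 0xC2 = 11000010 → 2-byte char #9 = C2 8E.
Leading byte 0xC2 = 11000010 matches 110xxxxx → 2-byte sequence.
Byte 1: 0xC2 = 11000010, payload 00010 (5 bits).
Byte 2: 0x8E = 10001110 (10xxxxxx ✓), payload 001110.
Concatenate: 00010001110 = 0x8E (11 bits → U+008E).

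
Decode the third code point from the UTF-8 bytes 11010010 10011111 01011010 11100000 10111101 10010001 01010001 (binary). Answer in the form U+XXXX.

U+0F51

Offset 0: leading byte 0xD2 = 11010010 → 2-byte char #1 = D2 9F.
Offset 2: leading byte 0x5A = 01011010 → 1-byte char #2 = 5A.
Offset 3: leading byte 0xE0 = 11100000 → 3-byte char #3 = E0 BD 91.
Leading byte 0xE0 = 11100000 matches 1110xxxx → 3-byte sequence.
Byte 1: 0xE0 = 11100000, payload 0000 (4 bits).
Byte 2: 0xBD = 10111101 (10xxxxxx ✓), payload 111101.
Byte 3: 0x91 = 10010001 (10xxxxxx ✓), payload 010001.
Concatenate: 0000111101010001 = 0xF51 (16 bits → U+0F51).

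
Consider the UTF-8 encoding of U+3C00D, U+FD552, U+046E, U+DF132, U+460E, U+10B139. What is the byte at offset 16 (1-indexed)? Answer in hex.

1-indexed offset 16 is 0-indexed offset 15.
U+3C00D → 4-byte form F0 BC 80 8D at offsets 0–3.
U+FD552 → 4-byte form F3 BD 95 92 at offsets 4–7.
U+046E → 2-byte form D1 AE at offsets 8–9.
U+DF132 → 4-byte form F3 9F 84 B2 at offsets 10–13.
U+460E → 3-byte form E4 98 8E at offsets 14–16.
Offset 15 falls in char 5's range; it's byte 2 of E4 98 8E = 0x98.

0x98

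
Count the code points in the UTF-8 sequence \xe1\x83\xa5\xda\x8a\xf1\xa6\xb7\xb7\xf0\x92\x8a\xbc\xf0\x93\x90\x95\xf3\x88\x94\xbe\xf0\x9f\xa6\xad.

Byte at offset 0: 0xE1 = 11100001 → 3-byte char (#1). Advance 3.
Byte at offset 3: 0xDA = 11011010 → 2-byte char (#2). Advance 2.
Byte at offset 5: 0xF1 = 11110001 → 4-byte char (#3). Advance 4.
Byte at offset 9: 0xF0 = 11110000 → 4-byte char (#4). Advance 4.
Byte at offset 13: 0xF0 = 11110000 → 4-byte char (#5). Advance 4.
Byte at offset 17: 0xF3 = 11110011 → 4-byte char (#6). Advance 4.
Byte at offset 21: 0xF0 = 11110000 → 4-byte char (#7). Advance 4.
Reached end at offset 25 after 7 code points.

7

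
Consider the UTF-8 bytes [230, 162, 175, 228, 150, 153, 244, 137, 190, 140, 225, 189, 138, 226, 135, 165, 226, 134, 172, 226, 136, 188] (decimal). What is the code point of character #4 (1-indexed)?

Offset 0: leading byte 0xE6 = 11100110 → 3-byte char #1 = E6 A2 AF.
Offset 3: leading byte 0xE4 = 11100100 → 3-byte char #2 = E4 96 99.
Offset 6: leading byte 0xF4 = 11110100 → 4-byte char #3 = F4 89 BE 8C.
Offset 10: leading byte 0xE1 = 11100001 → 3-byte char #4 = E1 BD 8A.
Leading byte 0xE1 = 11100001 matches 1110xxxx → 3-byte sequence.
Byte 1: 0xE1 = 11100001, payload 0001 (4 bits).
Byte 2: 0xBD = 10111101 (10xxxxxx ✓), payload 111101.
Byte 3: 0x8A = 10001010 (10xxxxxx ✓), payload 001010.
Concatenate: 0001111101001010 = 0x1F4A (16 bits → U+1F4A).

U+1F4A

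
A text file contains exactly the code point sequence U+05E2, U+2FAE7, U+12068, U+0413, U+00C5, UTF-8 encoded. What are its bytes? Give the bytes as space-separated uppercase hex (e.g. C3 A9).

D7 A2 F0 AF AB A7 F0 92 81 A8 D0 93 C3 85

U+05E2: 2-byte form → D7 A2.
U+2FAE7: 4-byte form → F0 AF AB A7.
U+12068: 4-byte form → F0 92 81 A8.
U+0413: 2-byte form → D0 93.
U+00C5: 2-byte form → C3 85.
Concatenated (14 bytes): D7 A2 F0 AF AB A7 F0 92 81 A8 D0 93 C3 85.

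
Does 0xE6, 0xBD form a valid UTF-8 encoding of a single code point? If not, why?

invalid (sequence truncated)

Leading byte 0xE6 = 11100110 → 3-byte form, but only 2 bytes are present.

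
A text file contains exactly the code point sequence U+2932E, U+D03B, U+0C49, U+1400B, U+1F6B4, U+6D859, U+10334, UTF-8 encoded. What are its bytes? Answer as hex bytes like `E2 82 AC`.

U+2932E: 4-byte form → F0 A9 8C AE.
U+D03B: 3-byte form → ED 80 BB.
U+0C49: 3-byte form → E0 B1 89.
U+1400B: 4-byte form → F0 94 80 8B.
U+1F6B4: 4-byte form → F0 9F 9A B4.
U+6D859: 4-byte form → F1 AD A1 99.
U+10334: 4-byte form → F0 90 8C B4.
Concatenated (26 bytes): F0 A9 8C AE ED 80 BB E0 B1 89 F0 94 80 8B F0 9F 9A B4 F1 AD A1 99 F0 90 8C B4.

F0 A9 8C AE ED 80 BB E0 B1 89 F0 94 80 8B F0 9F 9A B4 F1 AD A1 99 F0 90 8C B4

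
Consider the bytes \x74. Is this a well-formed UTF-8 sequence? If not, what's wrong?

valid

Leading byte 0x74 = 01110100 → 1-byte form.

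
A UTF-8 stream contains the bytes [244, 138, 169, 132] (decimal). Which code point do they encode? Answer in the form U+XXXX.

Leading byte 0xF4 = 11110100 matches 11110xxx → 4-byte sequence.
Byte 1: 0xF4 = 11110100, payload 100 (3 bits).
Byte 2: 0x8A = 10001010 (10xxxxxx ✓), payload 001010.
Byte 3: 0xA9 = 10101001 (10xxxxxx ✓), payload 101001.
Byte 4: 0x84 = 10000100 (10xxxxxx ✓), payload 000100.
Concatenate: 100001010101001000100 = 0x10AA44 (21 bits → U+10AA44).

U+10AA44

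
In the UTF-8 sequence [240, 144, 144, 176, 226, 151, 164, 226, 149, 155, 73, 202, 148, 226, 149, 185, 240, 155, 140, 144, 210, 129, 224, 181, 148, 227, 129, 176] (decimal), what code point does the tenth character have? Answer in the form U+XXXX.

U+3070

Offset 0: leading byte 0xF0 = 11110000 → 4-byte char #1 = F0 90 90 B0.
Offset 4: leading byte 0xE2 = 11100010 → 3-byte char #2 = E2 97 A4.
Offset 7: leading byte 0xE2 = 11100010 → 3-byte char #3 = E2 95 9B.
Offset 10: leading byte 0x49 = 01001001 → 1-byte char #4 = 49.
Offset 11: leading byte 0xCA = 11001010 → 2-byte char #5 = CA 94.
Offset 13: leading byte 0xE2 = 11100010 → 3-byte char #6 = E2 95 B9.
Offset 16: leading byte 0xF0 = 11110000 → 4-byte char #7 = F0 9B 8C 90.
Offset 20: leading byte 0xD2 = 11010010 → 2-byte char #8 = D2 81.
Offset 22: leading byte 0xE0 = 11100000 → 3-byte char #9 = E0 B5 94.
Offset 25: leading byte 0xE3 = 11100011 → 3-byte char #10 = E3 81 B0.
Leading byte 0xE3 = 11100011 matches 1110xxxx → 3-byte sequence.
Byte 1: 0xE3 = 11100011, payload 0011 (4 bits).
Byte 2: 0x81 = 10000001 (10xxxxxx ✓), payload 000001.
Byte 3: 0xB0 = 10110000 (10xxxxxx ✓), payload 110000.
Concatenate: 0011000001110000 = 0x3070 (16 bits → U+3070).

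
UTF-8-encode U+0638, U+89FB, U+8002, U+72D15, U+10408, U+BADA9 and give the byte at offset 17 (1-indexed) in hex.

0xF2

1-indexed offset 17 is 0-indexed offset 16.
U+0638 → 2-byte form D8 B8 at offsets 0–1.
U+89FB → 3-byte form E8 A7 BB at offsets 2–4.
U+8002 → 3-byte form E8 80 82 at offsets 5–7.
U+72D15 → 4-byte form F1 B2 B4 95 at offsets 8–11.
U+10408 → 4-byte form F0 90 90 88 at offsets 12–15.
U+BADA9 → 4-byte form F2 BA B6 A9 at offsets 16–19.
Offset 16 falls in char 6's range; it's byte 1 of F2 BA B6 A9 = 0xF2.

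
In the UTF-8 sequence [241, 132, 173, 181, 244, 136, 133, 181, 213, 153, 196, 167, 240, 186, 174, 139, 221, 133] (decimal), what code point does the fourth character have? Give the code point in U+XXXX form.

U+0127

Offset 0: leading byte 0xF1 = 11110001 → 4-byte char #1 = F1 84 AD B5.
Offset 4: leading byte 0xF4 = 11110100 → 4-byte char #2 = F4 88 85 B5.
Offset 8: leading byte 0xD5 = 11010101 → 2-byte char #3 = D5 99.
Offset 10: leading byte 0xC4 = 11000100 → 2-byte char #4 = C4 A7.
Leading byte 0xC4 = 11000100 matches 110xxxxx → 2-byte sequence.
Byte 1: 0xC4 = 11000100, payload 00100 (5 bits).
Byte 2: 0xA7 = 10100111 (10xxxxxx ✓), payload 100111.
Concatenate: 00100100111 = 0x127 (11 bits → U+0127).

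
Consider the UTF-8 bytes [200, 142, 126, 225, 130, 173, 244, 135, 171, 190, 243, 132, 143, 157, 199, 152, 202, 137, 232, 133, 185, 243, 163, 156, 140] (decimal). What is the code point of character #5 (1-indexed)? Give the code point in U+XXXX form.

Offset 0: leading byte 0xC8 = 11001000 → 2-byte char #1 = C8 8E.
Offset 2: leading byte 0x7E = 01111110 → 1-byte char #2 = 7E.
Offset 3: leading byte 0xE1 = 11100001 → 3-byte char #3 = E1 82 AD.
Offset 6: leading byte 0xF4 = 11110100 → 4-byte char #4 = F4 87 AB BE.
Offset 10: leading byte 0xF3 = 11110011 → 4-byte char #5 = F3 84 8F 9D.
Leading byte 0xF3 = 11110011 matches 11110xxx → 4-byte sequence.
Byte 1: 0xF3 = 11110011, payload 011 (3 bits).
Byte 2: 0x84 = 10000100 (10xxxxxx ✓), payload 000100.
Byte 3: 0x8F = 10001111 (10xxxxxx ✓), payload 001111.
Byte 4: 0x9D = 10011101 (10xxxxxx ✓), payload 011101.
Concatenate: 011000100001111011101 = 0xC43DD (21 bits → U+C43DD).

U+C43DD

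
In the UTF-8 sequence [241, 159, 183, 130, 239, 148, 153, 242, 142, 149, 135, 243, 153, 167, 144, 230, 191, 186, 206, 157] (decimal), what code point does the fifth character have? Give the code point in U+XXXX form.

U+6FFA

Offset 0: leading byte 0xF1 = 11110001 → 4-byte char #1 = F1 9F B7 82.
Offset 4: leading byte 0xEF = 11101111 → 3-byte char #2 = EF 94 99.
Offset 7: leading byte 0xF2 = 11110010 → 4-byte char #3 = F2 8E 95 87.
Offset 11: leading byte 0xF3 = 11110011 → 4-byte char #4 = F3 99 A7 90.
Offset 15: leading byte 0xE6 = 11100110 → 3-byte char #5 = E6 BF BA.
Leading byte 0xE6 = 11100110 matches 1110xxxx → 3-byte sequence.
Byte 1: 0xE6 = 11100110, payload 0110 (4 bits).
Byte 2: 0xBF = 10111111 (10xxxxxx ✓), payload 111111.
Byte 3: 0xBA = 10111010 (10xxxxxx ✓), payload 111010.
Concatenate: 0110111111111010 = 0x6FFA (16 bits → U+6FFA).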